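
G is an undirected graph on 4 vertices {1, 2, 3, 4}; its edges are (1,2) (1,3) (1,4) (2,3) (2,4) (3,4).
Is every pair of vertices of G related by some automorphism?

Yes

Every vertex has degree 3, so G is the complete graph K_4. Any permutation of the 4 vertices preserves K_4, so Aut(K_4) = S_4 of order 4! = 24. Under this action every vertex can be carried to every other, so G is vertex-transitive.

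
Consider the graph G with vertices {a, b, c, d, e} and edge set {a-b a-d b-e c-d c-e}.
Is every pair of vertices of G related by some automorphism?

G is 2-regular and connected on 5 vertices, i.e. the cycle C_5. C_5 has 5 rotations and 5 reflections, so Aut(C_5) ≅ D_5 of order 10. This group acts transitively on the 5 vertices.

Yes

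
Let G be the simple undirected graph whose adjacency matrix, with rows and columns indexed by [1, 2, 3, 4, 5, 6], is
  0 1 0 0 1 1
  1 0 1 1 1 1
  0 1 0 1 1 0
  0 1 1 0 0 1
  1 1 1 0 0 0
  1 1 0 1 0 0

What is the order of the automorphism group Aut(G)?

Vertex 2 is the unique vertex of degree 5; the remaining 5 vertices each have degree 3 and induce a cycle, so G is the wheel on 6 vertices with hub 2. Every automorphism fixes the hub and acts on the rim 5-cycle, so Aut(G) ≅ Aut(C_5) = D_5 of order 10.

10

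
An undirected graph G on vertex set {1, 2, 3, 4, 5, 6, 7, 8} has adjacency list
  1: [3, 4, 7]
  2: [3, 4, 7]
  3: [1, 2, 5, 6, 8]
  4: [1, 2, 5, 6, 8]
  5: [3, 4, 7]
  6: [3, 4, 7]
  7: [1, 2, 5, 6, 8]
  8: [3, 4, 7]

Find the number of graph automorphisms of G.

The vertices split by degree into {3, 4, 7} (degree 5) and {1, 2, 5, 6, 8} (degree 3); every edge runs between the two parts, so G is the complete bipartite graph K_{3,5}. Automorphisms preserve the bipartition setwise (since the parts differ in size) and act as S_3 × S_5 within it; |Aut| = 720.

720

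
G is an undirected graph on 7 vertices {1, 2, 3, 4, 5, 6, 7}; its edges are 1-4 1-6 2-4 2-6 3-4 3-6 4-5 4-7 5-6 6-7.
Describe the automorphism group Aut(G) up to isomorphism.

The vertices split by degree into {4, 6} (degree 5) and {1, 2, 3, 5, 7} (degree 2); every edge runs between the two parts, so G is the complete bipartite graph K_{2,5}. Automorphisms preserve the bipartition setwise (since the parts differ in size) and act as S_2 × S_5 within it; |Aut| = 240.

S_2 × S_5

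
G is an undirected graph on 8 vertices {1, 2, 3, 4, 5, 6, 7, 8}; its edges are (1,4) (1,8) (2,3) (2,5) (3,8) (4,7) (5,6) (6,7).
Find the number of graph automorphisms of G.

16

G is 2-regular and connected on 8 vertices, i.e. the cycle C_8. C_8 has 8 rotations and 8 reflections, so Aut(C_8) ≅ D_8 of order 16.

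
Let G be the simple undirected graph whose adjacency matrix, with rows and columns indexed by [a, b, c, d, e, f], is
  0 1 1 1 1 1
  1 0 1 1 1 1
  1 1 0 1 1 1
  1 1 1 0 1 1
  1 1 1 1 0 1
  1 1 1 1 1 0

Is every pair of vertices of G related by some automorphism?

All 6 vertices are pairwise adjacent: G = K_6. Every bijection on the vertex set is an automorphism of K_6; hence Aut(K_6) ≅ S_6, order 720. Under this action every vertex can be carried to every other, so G is vertex-transitive.

Yes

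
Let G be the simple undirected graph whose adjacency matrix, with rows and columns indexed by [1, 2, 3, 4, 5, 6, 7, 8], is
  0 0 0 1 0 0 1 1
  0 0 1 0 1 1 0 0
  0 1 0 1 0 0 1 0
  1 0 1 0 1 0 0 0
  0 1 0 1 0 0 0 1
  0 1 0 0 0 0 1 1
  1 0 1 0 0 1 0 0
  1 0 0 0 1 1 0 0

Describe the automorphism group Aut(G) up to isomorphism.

Z_2^3 ⋊ S_3

G is 3-regular and bipartite on 2^3 = 8 vertices with girth 4; it is the hypercube graph Q_3. Aut(Q_3) consists of the signed permutations of the 3 coordinate axes: 3! permutations times 2^3 sign flips, so |Aut| = 2^3·3! = 48.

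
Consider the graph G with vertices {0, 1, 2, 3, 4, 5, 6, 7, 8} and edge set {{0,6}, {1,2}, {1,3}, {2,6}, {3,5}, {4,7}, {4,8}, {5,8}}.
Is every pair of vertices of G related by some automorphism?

Automorphisms preserve degree, but G has vertices of degree 1 and vertices of degree 2; no automorphism maps one to the other, so G is not vertex-transitive.

No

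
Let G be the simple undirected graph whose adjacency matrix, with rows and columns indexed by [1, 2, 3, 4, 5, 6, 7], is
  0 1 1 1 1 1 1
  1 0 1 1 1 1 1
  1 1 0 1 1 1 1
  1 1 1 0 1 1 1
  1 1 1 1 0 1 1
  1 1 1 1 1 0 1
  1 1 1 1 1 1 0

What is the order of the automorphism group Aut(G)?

Every vertex has degree 6, so G is the complete graph K_7. Every bijection on the vertex set is an automorphism of K_7; hence Aut(K_7) ≅ S_7, order 5040.

5040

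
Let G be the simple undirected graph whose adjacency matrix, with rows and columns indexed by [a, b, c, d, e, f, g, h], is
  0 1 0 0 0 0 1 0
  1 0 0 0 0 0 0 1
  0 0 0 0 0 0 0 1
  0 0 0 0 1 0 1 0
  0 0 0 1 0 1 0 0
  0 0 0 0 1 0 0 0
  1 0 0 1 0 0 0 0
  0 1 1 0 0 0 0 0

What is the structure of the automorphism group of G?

the cyclic group of order 2

The degree sequence is [2, 2, 1, 2, 2, 1, 2, 2]; the two degree-1 vertices c and f are the ends of a path, so G = P_8. A path has exactly one nontrivial symmetry — reversal — giving Aut(G) of order 2.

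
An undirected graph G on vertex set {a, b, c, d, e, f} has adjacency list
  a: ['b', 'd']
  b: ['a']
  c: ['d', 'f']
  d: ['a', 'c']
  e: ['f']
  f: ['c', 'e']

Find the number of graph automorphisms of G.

The degree sequence is [2, 1, 2, 2, 1, 2]; the two degree-1 vertices b and e are the ends of a path, so G = P_6. A path has exactly one nontrivial symmetry — reversal — giving Aut(G) of order 2.

2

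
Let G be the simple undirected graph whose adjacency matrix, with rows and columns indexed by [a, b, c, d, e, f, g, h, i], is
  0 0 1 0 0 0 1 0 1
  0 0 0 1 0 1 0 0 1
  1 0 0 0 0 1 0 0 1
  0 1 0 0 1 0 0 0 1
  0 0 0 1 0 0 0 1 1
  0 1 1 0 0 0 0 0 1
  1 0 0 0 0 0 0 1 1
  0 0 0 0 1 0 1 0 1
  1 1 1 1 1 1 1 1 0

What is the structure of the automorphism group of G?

Vertex i is the unique vertex of degree 8; the remaining 8 vertices each have degree 3 and induce a cycle, so G is the wheel on 9 vertices with hub i. Every automorphism fixes the hub and acts on the rim 8-cycle, so Aut(G) ≅ Aut(C_8) = D_8 of order 16.

the dihedral group of order 16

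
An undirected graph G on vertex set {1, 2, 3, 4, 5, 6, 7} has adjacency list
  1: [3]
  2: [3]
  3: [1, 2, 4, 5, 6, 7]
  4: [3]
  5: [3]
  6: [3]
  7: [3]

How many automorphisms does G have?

Vertex 3 has degree 6 and every other vertex has degree 1, so G is the star K_{1,6} with centre 3. Any automorphism fixes the centre and permutes the 6 leaves freely, so Aut(G) ≅ S_6 of order 6! = 720.

720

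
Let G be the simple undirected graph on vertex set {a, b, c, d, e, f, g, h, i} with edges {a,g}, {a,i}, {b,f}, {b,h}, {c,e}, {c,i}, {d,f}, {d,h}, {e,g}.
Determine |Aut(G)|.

80

G has two connected components, {a, c, e, g, i} and {b, d, f, h}; each is 2-regular, so G = C_5 ⊔ C_4. No automorphism exchanges components of different sizes, hence Aut(G) is the direct product D_4 × D_5, order 80.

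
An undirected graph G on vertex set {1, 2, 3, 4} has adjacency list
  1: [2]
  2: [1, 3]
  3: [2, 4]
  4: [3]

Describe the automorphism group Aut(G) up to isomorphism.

The degree sequence is [1, 2, 2, 1]; the two degree-1 vertices 1 and 4 are the ends of a path, so G = P_4. A path has exactly one nontrivial symmetry — reversal — giving Aut(G) of order 2.

C_2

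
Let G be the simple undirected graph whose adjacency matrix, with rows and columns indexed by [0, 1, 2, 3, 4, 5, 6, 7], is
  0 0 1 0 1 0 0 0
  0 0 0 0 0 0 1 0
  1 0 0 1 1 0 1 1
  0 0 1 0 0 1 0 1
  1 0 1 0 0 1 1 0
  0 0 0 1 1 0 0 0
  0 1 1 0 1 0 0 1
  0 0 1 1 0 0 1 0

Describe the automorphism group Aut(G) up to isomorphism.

{e}

Degrees alone do not determine every vertex (e.g. 0 and 5 both have degree 2), but their neighbour-degree multisets differ: N(0) has degrees [4, 5] while N(5) has degrees [3, 4]. Repeating this refinement separates all vertices, so the only automorphism is the identity.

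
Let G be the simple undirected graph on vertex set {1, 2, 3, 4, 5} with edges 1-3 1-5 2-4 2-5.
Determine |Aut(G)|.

2

The degree sequence is [2, 2, 1, 1, 2]; the two degree-1 vertices 3 and 4 are the ends of a path, so G = P_5. The only nontrivial automorphism of a path is the end-to-end reflection, so Aut(G) ≅ Z_2.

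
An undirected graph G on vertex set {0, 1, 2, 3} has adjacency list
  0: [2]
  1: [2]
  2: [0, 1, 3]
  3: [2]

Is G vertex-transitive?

Vertex 2 is the only vertex of degree 3, so every automorphism fixes it; G is not vertex-transitive.

No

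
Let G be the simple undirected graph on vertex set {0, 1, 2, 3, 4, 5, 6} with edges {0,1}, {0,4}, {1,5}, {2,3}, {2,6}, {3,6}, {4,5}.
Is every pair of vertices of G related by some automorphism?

G has two connected components, {0, 1, 4, 5} and {2, 3, 6}; each is 2-regular, so G = C_4 ⊔ C_3. The orbit of 0 under Aut(G) is {0, 1, 4, 5}, which does not contain 2, so G is not vertex-transitive.

No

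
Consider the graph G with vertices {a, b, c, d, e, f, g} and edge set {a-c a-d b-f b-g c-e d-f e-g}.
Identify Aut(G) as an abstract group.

G is 2-regular and connected on 7 vertices, i.e. the cycle C_7. C_7 has 7 rotations and 7 reflections, so Aut(C_7) ≅ D_7 of order 14.

D_7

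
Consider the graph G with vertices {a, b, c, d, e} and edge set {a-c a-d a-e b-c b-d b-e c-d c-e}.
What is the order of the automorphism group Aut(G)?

8

Vertex c is the unique vertex of degree 4; the remaining 4 vertices each have degree 3 and induce a cycle, so G is the wheel on 5 vertices with hub c. Every automorphism fixes the hub and acts on the rim 4-cycle, so Aut(G) ≅ Aut(C_4) = D_4 of order 8.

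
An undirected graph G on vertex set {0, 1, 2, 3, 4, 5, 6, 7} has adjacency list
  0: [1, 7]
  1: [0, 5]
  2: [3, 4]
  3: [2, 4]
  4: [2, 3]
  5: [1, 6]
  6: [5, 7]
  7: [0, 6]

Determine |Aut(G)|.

60

G has two connected components, {0, 1, 5, 6, 7} and {2, 3, 4}; each is 2-regular, so G = C_5 ⊔ C_3. The components are non-isomorphic (different sizes), so Aut(G) = Aut(C_3) × Aut(C_5) = D_3 × D_5 of order 6·10 = 60.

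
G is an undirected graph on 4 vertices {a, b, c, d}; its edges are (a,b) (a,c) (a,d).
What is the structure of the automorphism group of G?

Vertex a has degree 3 and every other vertex has degree 1, so G is the star K_{1,3} with centre a. Any automorphism fixes the centre and permutes the 3 leaves freely, so Aut(G) ≅ S_3 of order 3! = 6.

the symmetric group on 3 letters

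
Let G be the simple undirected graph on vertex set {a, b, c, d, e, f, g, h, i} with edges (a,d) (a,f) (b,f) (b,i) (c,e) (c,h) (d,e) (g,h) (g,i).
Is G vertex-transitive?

G is 2-regular and connected on 9 vertices, i.e. the cycle C_9. C_9 has 9 rotations and 9 reflections, so Aut(C_9) ≅ D_9 of order 18. Under this action every vertex can be carried to every other, so G is vertex-transitive.

Yes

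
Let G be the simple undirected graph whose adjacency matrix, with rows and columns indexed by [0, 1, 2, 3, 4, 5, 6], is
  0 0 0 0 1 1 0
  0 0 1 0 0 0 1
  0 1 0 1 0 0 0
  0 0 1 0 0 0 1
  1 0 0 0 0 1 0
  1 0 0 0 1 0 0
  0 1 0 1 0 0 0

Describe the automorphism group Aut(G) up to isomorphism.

G has two connected components, {1, 2, 3, 6} and {0, 4, 5}; each is 2-regular, so G = C_4 ⊔ C_3. The components are non-isomorphic (different sizes), so Aut(G) = Aut(C_3) × Aut(C_4) = D_3 × D_4 of order 6·8 = 48.

D_3 × D_4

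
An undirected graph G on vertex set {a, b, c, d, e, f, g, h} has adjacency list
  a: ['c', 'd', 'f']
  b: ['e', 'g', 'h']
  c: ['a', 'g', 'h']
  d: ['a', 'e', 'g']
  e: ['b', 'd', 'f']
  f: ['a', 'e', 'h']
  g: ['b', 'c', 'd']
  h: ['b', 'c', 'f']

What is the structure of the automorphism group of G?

G is 3-regular and bipartite on 2^3 = 8 vertices with girth 4; it is the hypercube graph Q_3. The symmetry group of the 3-cube is the hyperoctahedral group B_3 = Z_2 ≀ S_3, of order 2^3·3! = 48.

the hyperoctahedral group B_3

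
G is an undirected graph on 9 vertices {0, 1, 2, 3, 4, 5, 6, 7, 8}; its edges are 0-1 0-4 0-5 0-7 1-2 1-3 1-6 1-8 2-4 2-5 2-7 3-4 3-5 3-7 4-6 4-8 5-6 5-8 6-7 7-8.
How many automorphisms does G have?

The vertices split by degree into {1, 4, 5, 7} (degree 5) and {0, 2, 3, 6, 8} (degree 4); every edge runs between the two parts, so G is the complete bipartite graph K_{4,5}. The parts have unequal sizes, so no automorphism swaps them; each part is permuted independently, giving S_5 × S_4 of order 5!·4! = 2880.

2880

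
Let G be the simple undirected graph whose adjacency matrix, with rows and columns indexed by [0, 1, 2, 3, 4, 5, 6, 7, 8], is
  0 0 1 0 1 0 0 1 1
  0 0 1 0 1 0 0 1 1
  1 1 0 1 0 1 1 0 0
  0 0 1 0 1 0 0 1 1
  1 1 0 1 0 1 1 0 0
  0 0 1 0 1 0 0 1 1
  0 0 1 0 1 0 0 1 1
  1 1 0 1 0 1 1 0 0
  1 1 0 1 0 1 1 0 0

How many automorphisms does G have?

2880

The vertices split by degree into {2, 4, 7, 8} (degree 5) and {0, 1, 3, 5, 6} (degree 4); every edge runs between the two parts, so G is the complete bipartite graph K_{4,5}. Automorphisms preserve the bipartition setwise (since the parts differ in size) and act as S_4 × S_5 within it; |Aut| = 2880.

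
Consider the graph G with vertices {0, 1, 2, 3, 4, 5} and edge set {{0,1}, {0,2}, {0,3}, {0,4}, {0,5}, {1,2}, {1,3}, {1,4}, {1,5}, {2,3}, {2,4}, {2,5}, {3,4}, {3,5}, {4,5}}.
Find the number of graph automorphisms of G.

Every vertex has degree 5, so G is the complete graph K_6. Any permutation of the 6 vertices preserves K_6, so Aut(K_6) = S_6 of order 6! = 720.

720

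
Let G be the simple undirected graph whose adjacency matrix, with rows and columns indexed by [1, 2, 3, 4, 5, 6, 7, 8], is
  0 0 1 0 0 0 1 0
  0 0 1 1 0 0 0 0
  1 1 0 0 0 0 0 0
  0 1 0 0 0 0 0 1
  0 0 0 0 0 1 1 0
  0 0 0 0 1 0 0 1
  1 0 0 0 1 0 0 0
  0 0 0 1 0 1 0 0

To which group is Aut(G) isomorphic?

the dihedral group of order 16

G is 2-regular and connected on 8 vertices, i.e. the cycle C_8. C_8 has 8 rotations and 8 reflections, so Aut(C_8) ≅ D_8 of order 16.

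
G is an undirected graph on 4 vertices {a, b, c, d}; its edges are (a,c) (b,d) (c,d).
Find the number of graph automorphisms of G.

2

The degree sequence is [1, 1, 2, 2]; the two degree-1 vertices a and b are the ends of a path, so G = P_4. A path has exactly one nontrivial symmetry — reversal — giving Aut(G) of order 2.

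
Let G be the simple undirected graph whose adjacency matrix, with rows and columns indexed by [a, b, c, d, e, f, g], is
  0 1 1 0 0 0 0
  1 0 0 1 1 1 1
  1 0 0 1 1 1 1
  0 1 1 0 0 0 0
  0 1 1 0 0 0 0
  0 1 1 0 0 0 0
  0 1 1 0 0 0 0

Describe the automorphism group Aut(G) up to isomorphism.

The vertices split by degree into {b, c} (degree 5) and {a, d, e, f, g} (degree 2); every edge runs between the two parts, so G is the complete bipartite graph K_{2,5}. Automorphisms preserve the bipartition setwise (since the parts differ in size) and act as S_2 × S_5 within it; |Aut| = 240.

S_2 × S_5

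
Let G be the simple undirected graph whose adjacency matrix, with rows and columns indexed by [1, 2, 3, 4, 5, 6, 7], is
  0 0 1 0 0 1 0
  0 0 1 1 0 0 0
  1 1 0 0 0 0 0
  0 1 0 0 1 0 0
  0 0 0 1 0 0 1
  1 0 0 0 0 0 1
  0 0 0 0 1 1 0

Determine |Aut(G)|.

14

Every vertex has degree 2 and the graph is connected, so G is the 7-cycle C_7. The automorphisms of the 7-cycle are exactly the symmetries of a regular 7-gon: the dihedral group D_7, |D_7| = 14.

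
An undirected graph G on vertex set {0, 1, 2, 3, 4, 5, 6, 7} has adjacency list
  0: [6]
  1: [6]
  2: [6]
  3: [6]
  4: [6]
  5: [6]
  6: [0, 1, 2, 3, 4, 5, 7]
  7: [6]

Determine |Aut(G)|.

Vertex 6 has degree 7 and every other vertex has degree 1, so G is the star K_{1,7} with centre 6. The 7 leaves are pairwise interchangeable while the centre is fixed, giving Aut(G) = S_7.

5040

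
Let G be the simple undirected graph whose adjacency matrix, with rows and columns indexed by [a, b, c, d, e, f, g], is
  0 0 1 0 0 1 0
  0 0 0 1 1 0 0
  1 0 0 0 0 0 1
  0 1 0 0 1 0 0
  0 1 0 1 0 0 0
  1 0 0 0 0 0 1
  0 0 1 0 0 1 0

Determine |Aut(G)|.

G has two connected components, {a, c, f, g} and {b, d, e}; each is 2-regular, so G = C_4 ⊔ C_3. The components are non-isomorphic (different sizes), so Aut(G) = Aut(C_3) × Aut(C_4) = D_3 × D_4 of order 6·8 = 48.

48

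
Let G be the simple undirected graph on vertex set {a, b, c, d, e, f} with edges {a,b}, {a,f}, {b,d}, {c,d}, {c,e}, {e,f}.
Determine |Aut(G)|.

12

G is 2-regular and connected on 6 vertices, i.e. the cycle C_6. The automorphisms of the 6-cycle are exactly the symmetries of a regular 6-gon: the dihedral group D_6, |D_6| = 12.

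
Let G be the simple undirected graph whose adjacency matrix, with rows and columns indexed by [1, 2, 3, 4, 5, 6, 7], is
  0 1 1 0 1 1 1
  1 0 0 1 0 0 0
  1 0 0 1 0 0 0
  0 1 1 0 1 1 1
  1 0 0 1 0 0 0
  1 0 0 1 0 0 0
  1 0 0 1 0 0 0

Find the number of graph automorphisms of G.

The vertices split by degree into {1, 4} (degree 5) and {2, 3, 5, 6, 7} (degree 2); every edge runs between the two parts, so G is the complete bipartite graph K_{2,5}. The parts have unequal sizes, so no automorphism swaps them; each part is permuted independently, giving S_2 × S_5 of order 2!·5! = 240.

240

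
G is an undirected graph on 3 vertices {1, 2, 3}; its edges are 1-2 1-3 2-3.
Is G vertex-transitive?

All 3 vertices are pairwise adjacent: G = K_3. Every bijection on the vertex set is an automorphism of K_3; hence Aut(K_3) ≅ S_3, order 6. Under this action every vertex can be carried to every other, so G is vertex-transitive.

Yes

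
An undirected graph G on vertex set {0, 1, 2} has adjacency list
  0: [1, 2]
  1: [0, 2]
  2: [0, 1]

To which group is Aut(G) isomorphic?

All 3 vertices are pairwise adjacent: G = K_3. Any permutation of the 3 vertices preserves K_3, so Aut(K_3) = S_3 of order 3! = 6.

S_3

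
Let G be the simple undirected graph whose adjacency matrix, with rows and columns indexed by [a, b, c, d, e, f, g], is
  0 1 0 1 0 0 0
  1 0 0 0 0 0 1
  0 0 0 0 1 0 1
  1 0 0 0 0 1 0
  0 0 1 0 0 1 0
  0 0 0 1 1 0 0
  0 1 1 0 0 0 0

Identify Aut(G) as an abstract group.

D_7

Every vertex has degree 2 and the graph is connected, so G is the 7-cycle C_7. The automorphisms of the 7-cycle are exactly the symmetries of a regular 7-gon: the dihedral group D_7, |D_7| = 14.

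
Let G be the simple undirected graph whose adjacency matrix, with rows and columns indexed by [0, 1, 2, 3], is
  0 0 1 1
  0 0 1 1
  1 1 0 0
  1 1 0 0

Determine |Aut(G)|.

8

G is 2-regular and bipartite on 2^2 = 4 vertices with girth 4; it is the hypercube graph Q_2. Aut(Q_2) consists of the signed permutations of the 2 coordinate axes: 2! permutations times 2^2 sign flips, so |Aut| = 2^2·2! = 8.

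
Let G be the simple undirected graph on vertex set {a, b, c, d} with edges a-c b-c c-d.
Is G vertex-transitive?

Vertex c is the only vertex of degree 3, so every automorphism fixes it; G is not vertex-transitive.

No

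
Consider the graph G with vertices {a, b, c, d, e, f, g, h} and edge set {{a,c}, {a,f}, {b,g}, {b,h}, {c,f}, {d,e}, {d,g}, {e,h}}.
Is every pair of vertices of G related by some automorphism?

G has two connected components, {b, d, e, g, h} and {a, c, f}; each is 2-regular, so G = C_5 ⊔ C_3. The orbit of a under Aut(G) is {a, c, f}, which does not contain b, so G is not vertex-transitive.

No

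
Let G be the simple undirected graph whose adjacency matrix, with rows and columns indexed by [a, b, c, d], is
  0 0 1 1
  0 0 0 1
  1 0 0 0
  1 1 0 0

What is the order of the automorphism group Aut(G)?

The degree sequence is [2, 1, 1, 2]; the two degree-1 vertices b and c are the ends of a path, so G = P_4. A path has exactly one nontrivial symmetry — reversal — giving Aut(G) of order 2.

2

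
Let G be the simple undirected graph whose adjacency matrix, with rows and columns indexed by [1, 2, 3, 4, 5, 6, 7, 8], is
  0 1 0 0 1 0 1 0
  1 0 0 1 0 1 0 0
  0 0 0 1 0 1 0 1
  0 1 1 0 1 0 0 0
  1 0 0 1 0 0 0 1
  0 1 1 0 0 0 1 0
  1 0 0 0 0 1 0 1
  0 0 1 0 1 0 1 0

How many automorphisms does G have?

G is 3-regular and bipartite on 2^3 = 8 vertices with girth 4; it is the hypercube graph Q_3. The symmetry group of the 3-cube is the hyperoctahedral group B_3 = Z_2 ≀ S_3, of order 2^3·3! = 48.

48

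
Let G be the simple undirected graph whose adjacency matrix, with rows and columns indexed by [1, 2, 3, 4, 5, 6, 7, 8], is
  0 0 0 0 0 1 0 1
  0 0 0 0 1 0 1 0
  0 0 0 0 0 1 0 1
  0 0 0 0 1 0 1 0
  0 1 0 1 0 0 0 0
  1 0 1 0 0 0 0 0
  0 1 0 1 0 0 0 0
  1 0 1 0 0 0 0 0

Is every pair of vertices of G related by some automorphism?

Yes

G has two connected components, {1, 3, 6, 8} and {2, 4, 5, 7}; each is 2-regular, so G = C_4 ⊔ C_4. Aut of a disjoint union of two copies of C_4 is the wreath product D_4 ≀ Z_2, of order 2·8² = 128. This group acts transitively on the 8 vertices.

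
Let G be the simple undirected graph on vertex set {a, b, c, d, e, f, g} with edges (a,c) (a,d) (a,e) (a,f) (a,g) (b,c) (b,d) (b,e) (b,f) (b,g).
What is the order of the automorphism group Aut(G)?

The vertices split by degree into {a, b} (degree 5) and {c, d, e, f, g} (degree 2); every edge runs between the two parts, so G is the complete bipartite graph K_{2,5}. Automorphisms preserve the bipartition setwise (since the parts differ in size) and act as S_2 × S_5 within it; |Aut| = 240.

240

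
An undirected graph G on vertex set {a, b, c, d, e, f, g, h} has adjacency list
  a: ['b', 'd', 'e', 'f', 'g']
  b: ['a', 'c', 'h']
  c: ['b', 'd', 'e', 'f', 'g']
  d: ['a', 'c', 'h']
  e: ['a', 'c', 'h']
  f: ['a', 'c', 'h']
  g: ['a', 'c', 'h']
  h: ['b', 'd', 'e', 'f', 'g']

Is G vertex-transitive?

No

Automorphisms preserve degree, but G has vertices of degree 3 and vertices of degree 5; no automorphism maps one to the other, so G is not vertex-transitive.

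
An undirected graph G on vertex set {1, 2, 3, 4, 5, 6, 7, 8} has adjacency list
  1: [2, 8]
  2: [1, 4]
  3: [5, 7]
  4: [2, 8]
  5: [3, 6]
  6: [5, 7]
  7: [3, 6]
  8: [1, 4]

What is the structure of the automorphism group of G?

(D_4 × D_4) ⋊ Z_2

G has two connected components, {1, 2, 4, 8} and {3, 5, 6, 7}; each is 2-regular, so G = C_4 ⊔ C_4. With two isomorphic components, Aut(G) = Aut(C_4) ≀ S_2 = (D_4 × D_4) ⋊ Z_2: permute each cycle by D_4, then optionally swap the two cycles. Order 2·(2·4)² = 128.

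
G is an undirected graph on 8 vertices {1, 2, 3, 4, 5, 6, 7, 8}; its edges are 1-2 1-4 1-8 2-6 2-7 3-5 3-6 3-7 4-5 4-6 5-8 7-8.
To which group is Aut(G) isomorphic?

Z_2^3 ⋊ S_3

G is 3-regular and bipartite on 2^3 = 8 vertices with girth 4; it is the hypercube graph Q_3. The symmetry group of the 3-cube is the hyperoctahedral group B_3 = Z_2 ≀ S_3, of order 2^3·3! = 48.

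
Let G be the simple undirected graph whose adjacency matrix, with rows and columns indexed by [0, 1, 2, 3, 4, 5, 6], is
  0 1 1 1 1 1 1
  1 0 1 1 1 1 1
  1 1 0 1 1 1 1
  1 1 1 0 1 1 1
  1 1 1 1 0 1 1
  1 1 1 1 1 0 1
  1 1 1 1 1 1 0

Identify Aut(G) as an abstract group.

Every vertex has degree 6, so G is the complete graph K_7. Any permutation of the 7 vertices preserves K_7, so Aut(K_7) = S_7 of order 7! = 5040.

S_7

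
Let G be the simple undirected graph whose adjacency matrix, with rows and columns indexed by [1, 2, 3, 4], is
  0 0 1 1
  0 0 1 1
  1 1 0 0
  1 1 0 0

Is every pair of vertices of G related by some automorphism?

Every vertex has degree 2 and the graph is connected, so G is the 4-cycle C_4. The automorphisms of the 4-cycle are exactly the symmetries of a regular 4-gon: the dihedral group D_4, |D_4| = 8. This group acts transitively on the 4 vertices.

Yes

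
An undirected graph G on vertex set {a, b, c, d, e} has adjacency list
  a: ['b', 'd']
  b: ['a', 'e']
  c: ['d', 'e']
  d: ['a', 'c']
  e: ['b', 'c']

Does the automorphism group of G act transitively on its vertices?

Yes

G is 2-regular and connected on 5 vertices, i.e. the cycle C_5. C_5 has 5 rotations and 5 reflections, so Aut(C_5) ≅ D_5 of order 10. This group acts transitively on the 5 vertices.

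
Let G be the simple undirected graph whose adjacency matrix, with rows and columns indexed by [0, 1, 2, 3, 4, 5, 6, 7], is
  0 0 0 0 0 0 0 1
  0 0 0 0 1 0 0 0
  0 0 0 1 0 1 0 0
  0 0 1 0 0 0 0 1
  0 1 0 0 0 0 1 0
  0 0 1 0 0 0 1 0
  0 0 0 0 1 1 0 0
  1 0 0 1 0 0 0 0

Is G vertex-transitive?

Automorphisms preserve degree, but G has vertices of degree 1 and vertices of degree 2; no automorphism maps one to the other, so G is not vertex-transitive.

No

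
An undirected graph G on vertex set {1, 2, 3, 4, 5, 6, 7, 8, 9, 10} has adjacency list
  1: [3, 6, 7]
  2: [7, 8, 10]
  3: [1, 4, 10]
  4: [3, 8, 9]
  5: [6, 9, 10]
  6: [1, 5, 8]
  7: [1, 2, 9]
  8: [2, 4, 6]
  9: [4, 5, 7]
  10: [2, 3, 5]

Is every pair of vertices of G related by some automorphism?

Yes

G is 3-regular on 10 vertices with no triangles and no 4-cycles (girth 5): this is the Petersen graph. Viewing the Petersen graph as the Kneser graph K(5,2) — vertices are 2-subsets of {1,…,5}, edges join disjoint pairs — its automorphisms are exactly the permutations of the 5-element set, so Aut ≅ S_5 of order 120. Under this action every vertex can be carried to every other, so G is vertex-transitive.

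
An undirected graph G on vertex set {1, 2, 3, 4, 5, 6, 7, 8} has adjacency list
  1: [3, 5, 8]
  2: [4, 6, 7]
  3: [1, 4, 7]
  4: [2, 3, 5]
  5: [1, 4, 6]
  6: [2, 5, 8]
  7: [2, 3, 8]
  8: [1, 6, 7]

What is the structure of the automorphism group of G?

G is 3-regular and bipartite on 2^3 = 8 vertices with girth 4; it is the hypercube graph Q_3. Aut(Q_3) consists of the signed permutations of the 3 coordinate axes: 3! permutations times 2^3 sign flips, so |Aut| = 2^3·3! = 48.

Z_2^3 ⋊ S_3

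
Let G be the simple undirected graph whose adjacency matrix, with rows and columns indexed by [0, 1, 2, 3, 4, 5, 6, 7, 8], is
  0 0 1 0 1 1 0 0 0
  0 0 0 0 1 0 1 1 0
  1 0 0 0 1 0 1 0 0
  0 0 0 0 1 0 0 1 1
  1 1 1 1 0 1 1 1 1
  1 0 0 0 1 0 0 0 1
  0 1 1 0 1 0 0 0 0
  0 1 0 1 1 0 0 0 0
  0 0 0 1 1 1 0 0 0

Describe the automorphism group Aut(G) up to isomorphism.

D_8

Vertex 4 is the unique vertex of degree 8; the remaining 8 vertices each have degree 3 and induce a cycle, so G is the wheel on 9 vertices with hub 4. Every automorphism fixes the hub and acts on the rim 8-cycle, so Aut(G) ≅ Aut(C_8) = D_8 of order 16.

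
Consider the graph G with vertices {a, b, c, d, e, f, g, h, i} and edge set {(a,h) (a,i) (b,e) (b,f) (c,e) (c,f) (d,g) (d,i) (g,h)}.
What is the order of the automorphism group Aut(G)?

G has two connected components, {a, d, g, h, i} and {b, c, e, f}; each is 2-regular, so G = C_5 ⊔ C_4. The components are non-isomorphic (different sizes), so Aut(G) = Aut(C_5) × Aut(C_4) = D_5 × D_4 of order 10·8 = 80.

80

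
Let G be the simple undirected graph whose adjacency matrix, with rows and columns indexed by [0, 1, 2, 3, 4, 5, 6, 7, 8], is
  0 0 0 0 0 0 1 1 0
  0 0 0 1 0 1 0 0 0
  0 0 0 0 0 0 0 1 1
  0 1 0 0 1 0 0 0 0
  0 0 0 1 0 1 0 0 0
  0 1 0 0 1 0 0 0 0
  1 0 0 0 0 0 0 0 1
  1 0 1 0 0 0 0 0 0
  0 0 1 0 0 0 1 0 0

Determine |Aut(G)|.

80

G has two connected components, {0, 2, 6, 7, 8} and {1, 3, 4, 5}; each is 2-regular, so G = C_5 ⊔ C_4. No automorphism exchanges components of different sizes, hence Aut(G) is the direct product D_5 × D_4, order 80.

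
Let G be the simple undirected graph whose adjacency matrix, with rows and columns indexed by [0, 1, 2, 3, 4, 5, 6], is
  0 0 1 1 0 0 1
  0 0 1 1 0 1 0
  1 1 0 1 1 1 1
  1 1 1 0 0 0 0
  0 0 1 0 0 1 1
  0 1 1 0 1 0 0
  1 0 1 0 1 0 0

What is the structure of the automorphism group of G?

Vertex 2 is the unique vertex of degree 6; the remaining 6 vertices each have degree 3 and induce a cycle, so G is the wheel on 7 vertices with hub 2. With the hub fixed, the remaining symmetry is that of the rim cycle C_6, giving the dihedral group D_6.

the dihedral group of order 12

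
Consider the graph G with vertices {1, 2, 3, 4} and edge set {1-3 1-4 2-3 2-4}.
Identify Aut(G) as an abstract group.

Z_2^2 ⋊ S_2

G is 2-regular and bipartite on 2^2 = 4 vertices with girth 4; it is the hypercube graph Q_2. Aut(Q_2) consists of the signed permutations of the 2 coordinate axes: 2! permutations times 2^2 sign flips, so |Aut| = 2^2·2! = 8.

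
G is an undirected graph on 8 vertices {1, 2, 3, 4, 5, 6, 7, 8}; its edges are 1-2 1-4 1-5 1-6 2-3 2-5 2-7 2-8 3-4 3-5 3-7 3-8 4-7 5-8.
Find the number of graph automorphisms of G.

1

Degrees alone do not determine every vertex (e.g. 1 and 5 both have degree 4), but their neighbour-degree multisets differ: N(1) has degrees [1, 3, 4, 5] while N(5) has degrees [3, 4, 5, 5]. Repeating this refinement separates all vertices, so the only automorphism is the identity.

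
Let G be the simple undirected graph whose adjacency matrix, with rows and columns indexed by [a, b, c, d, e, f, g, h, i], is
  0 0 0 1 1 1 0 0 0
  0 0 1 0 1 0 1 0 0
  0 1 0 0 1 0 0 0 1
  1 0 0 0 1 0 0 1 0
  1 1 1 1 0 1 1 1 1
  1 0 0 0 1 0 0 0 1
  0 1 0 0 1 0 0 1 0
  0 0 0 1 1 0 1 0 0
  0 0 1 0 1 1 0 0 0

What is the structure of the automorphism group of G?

Vertex e is the unique vertex of degree 8; the remaining 8 vertices each have degree 3 and induce a cycle, so G is the wheel on 9 vertices with hub e. With the hub fixed, the remaining symmetry is that of the rim cycle C_8, giving the dihedral group D_8.

the dihedral group of order 16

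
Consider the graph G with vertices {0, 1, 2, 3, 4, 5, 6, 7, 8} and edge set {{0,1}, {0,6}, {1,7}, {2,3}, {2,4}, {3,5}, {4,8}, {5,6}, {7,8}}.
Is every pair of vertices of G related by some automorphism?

Yes

G is 2-regular and connected on 9 vertices, i.e. the cycle C_9. The automorphisms of the 9-cycle are exactly the symmetries of a regular 9-gon: the dihedral group D_9, |D_9| = 18. Under this action every vertex can be carried to every other, so G is vertex-transitive.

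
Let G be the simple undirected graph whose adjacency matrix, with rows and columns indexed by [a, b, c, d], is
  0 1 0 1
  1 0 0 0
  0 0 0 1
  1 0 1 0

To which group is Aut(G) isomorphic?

Z_2

The degree sequence is [2, 1, 1, 2]; the two degree-1 vertices b and c are the ends of a path, so G = P_4. The only nontrivial automorphism of a path is the end-to-end reflection, so Aut(G) ≅ Z_2.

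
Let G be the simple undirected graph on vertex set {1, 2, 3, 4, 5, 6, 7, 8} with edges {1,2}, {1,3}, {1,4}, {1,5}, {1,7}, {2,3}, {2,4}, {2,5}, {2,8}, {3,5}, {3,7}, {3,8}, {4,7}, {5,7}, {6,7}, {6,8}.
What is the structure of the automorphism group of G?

The degree sequence is [5, 5, 5, 3, 4, 2, 5, 3]. Checking the degree-preserving permutations of the vertex set shows that none except the identity preserves every edge, so Aut(G) is trivial.

the trivial group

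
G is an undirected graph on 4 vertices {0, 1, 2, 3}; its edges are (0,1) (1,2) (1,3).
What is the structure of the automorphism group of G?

Vertex 1 has degree 3 and every other vertex has degree 1, so G is the star K_{1,3} with centre 1. Any automorphism fixes the centre and permutes the 3 leaves freely, so Aut(G) ≅ S_3 of order 3! = 6.

S_3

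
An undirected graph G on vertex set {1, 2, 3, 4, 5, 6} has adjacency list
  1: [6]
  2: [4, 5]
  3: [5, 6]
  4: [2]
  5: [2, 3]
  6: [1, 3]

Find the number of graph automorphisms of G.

2

The degree sequence is [1, 2, 2, 1, 2, 2]; the two degree-1 vertices 1 and 4 are the ends of a path, so G = P_6. The only nontrivial automorphism of a path is the end-to-end reflection, so Aut(G) ≅ Z_2.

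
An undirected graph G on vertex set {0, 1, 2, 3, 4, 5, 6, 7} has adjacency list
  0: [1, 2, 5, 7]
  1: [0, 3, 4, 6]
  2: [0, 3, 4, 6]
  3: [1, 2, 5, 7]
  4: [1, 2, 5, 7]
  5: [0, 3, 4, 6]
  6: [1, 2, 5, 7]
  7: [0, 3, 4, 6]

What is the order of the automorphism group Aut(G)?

G is 4-regular and bipartite with parts {0, 3, 4, 6} and {1, 2, 5, 7} (each part is independent and every cross-pair is an edge), so G = K_{4,4}. Aut(K_{4,4}) is the wreath product S_4 ≀ Z_2: permute within each part, then optionally swap the parts; |Aut| = 2·(4!)² = 1152.

1152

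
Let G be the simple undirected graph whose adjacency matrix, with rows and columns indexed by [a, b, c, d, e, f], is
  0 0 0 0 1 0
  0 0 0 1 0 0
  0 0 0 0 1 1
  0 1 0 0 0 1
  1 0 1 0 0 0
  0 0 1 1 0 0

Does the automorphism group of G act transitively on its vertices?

No

Automorphisms preserve degree, but G has vertices of degree 1 and vertices of degree 2; no automorphism maps one to the other, so G is not vertex-transitive.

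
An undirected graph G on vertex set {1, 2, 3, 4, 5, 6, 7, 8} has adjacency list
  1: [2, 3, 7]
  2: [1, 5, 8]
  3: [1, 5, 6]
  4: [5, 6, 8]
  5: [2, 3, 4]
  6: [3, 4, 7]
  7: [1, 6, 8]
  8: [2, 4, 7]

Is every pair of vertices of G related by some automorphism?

Yes

G is 3-regular and bipartite on 2^3 = 8 vertices with girth 4; it is the hypercube graph Q_3. Aut(Q_3) consists of the signed permutations of the 3 coordinate axes: 3! permutations times 2^3 sign flips, so |Aut| = 2^3·3! = 48. This group acts transitively on the 8 vertices.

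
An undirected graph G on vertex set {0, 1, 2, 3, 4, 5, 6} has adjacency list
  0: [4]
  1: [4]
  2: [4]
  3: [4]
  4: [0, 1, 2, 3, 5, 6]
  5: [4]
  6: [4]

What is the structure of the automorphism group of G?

the symmetric group on 6 letters

Vertex 4 has degree 6 and every other vertex has degree 1, so G is the star K_{1,6} with centre 4. Any automorphism fixes the centre and permutes the 6 leaves freely, so Aut(G) ≅ S_6 of order 6! = 720.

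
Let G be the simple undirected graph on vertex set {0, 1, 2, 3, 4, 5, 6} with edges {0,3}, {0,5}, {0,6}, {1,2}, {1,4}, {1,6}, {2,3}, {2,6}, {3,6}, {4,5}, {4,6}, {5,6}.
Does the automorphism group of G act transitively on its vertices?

No

Vertex 6 is the only vertex of degree 6, so every automorphism fixes it; G is not vertex-transitive.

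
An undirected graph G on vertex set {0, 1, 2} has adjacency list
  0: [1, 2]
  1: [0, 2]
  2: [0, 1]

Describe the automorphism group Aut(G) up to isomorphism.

All 3 vertices are pairwise adjacent: G = K_3. Every bijection on the vertex set is an automorphism of K_3; hence Aut(K_3) ≅ S_3, order 6.

S_3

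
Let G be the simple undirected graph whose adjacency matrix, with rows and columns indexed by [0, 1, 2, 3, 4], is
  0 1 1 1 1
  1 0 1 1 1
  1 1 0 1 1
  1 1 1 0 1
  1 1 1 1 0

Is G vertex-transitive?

Yes

All 5 vertices are pairwise adjacent: G = K_5. Every bijection on the vertex set is an automorphism of K_5; hence Aut(K_5) ≅ S_5, order 120. Under this action every vertex can be carried to every other, so G is vertex-transitive.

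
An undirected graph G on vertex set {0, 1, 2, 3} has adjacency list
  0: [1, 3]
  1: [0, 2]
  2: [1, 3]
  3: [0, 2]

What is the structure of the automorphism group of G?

the dihedral group of order 8

G is 2-regular and connected on 4 vertices, i.e. the cycle C_4. The automorphisms of the 4-cycle are exactly the symmetries of a regular 4-gon: the dihedral group D_4, |D_4| = 8.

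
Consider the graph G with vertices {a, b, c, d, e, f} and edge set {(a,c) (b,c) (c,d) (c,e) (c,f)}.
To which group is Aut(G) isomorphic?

Vertex c has degree 5 and every other vertex has degree 1, so G is the star K_{1,5} with centre c. Any automorphism fixes the centre and permutes the 5 leaves freely, so Aut(G) ≅ S_5 of order 5! = 120.

S_5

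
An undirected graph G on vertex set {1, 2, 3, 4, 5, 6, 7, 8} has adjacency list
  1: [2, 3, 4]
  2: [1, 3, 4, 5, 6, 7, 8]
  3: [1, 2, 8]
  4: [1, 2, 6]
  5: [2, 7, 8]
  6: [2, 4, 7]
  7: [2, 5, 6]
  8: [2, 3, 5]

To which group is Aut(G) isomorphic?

Vertex 2 is the unique vertex of degree 7; the remaining 7 vertices each have degree 3 and induce a cycle, so G is the wheel on 8 vertices with hub 2. Every automorphism fixes the hub and acts on the rim 7-cycle, so Aut(G) ≅ Aut(C_7) = D_7 of order 14.

D_7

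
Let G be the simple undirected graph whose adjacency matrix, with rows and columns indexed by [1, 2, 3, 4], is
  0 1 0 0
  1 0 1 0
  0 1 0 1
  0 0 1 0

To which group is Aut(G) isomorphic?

Z_2

The degree sequence is [1, 2, 2, 1]; the two degree-1 vertices 1 and 4 are the ends of a path, so G = P_4. The only nontrivial automorphism of a path is the end-to-end reflection, so Aut(G) ≅ Z_2.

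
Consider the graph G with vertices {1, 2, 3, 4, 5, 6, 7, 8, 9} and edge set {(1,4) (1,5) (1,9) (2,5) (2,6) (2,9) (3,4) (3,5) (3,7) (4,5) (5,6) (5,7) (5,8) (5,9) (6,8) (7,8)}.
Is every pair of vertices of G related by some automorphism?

No

Vertex 5 is the only vertex of degree 8, so every automorphism fixes it; G is not vertex-transitive.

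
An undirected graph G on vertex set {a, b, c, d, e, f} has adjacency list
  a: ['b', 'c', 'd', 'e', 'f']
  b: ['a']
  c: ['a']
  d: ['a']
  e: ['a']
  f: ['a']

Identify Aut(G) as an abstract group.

S_5

Vertex a has degree 5 and every other vertex has degree 1, so G is the star K_{1,5} with centre a. The 5 leaves are pairwise interchangeable while the centre is fixed, giving Aut(G) = S_5.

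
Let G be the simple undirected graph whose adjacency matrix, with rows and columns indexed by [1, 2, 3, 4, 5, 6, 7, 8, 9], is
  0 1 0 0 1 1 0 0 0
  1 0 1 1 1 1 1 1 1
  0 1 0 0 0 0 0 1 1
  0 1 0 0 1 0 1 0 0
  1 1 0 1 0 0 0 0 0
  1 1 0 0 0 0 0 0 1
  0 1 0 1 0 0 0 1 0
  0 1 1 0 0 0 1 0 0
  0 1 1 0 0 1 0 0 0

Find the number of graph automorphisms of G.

16

Vertex 2 is the unique vertex of degree 8; the remaining 8 vertices each have degree 3 and induce a cycle, so G is the wheel on 9 vertices with hub 2. With the hub fixed, the remaining symmetry is that of the rim cycle C_8, giving the dihedral group D_8.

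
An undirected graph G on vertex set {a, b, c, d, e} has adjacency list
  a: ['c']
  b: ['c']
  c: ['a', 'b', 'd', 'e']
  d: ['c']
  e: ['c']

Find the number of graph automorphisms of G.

Vertex c has degree 4 and every other vertex has degree 1, so G is the star K_{1,4} with centre c. Any automorphism fixes the centre and permutes the 4 leaves freely, so Aut(G) ≅ S_4 of order 4! = 24.

24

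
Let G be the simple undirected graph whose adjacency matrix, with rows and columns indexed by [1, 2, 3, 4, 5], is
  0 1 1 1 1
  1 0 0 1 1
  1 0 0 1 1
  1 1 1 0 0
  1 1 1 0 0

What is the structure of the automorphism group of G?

Vertex 1 is the unique vertex of degree 4; the remaining 4 vertices each have degree 3 and induce a cycle, so G is the wheel on 5 vertices with hub 1. Every automorphism fixes the hub and acts on the rim 4-cycle, so Aut(G) ≅ Aut(C_4) = D_4 of order 8.

the dihedral group of order 8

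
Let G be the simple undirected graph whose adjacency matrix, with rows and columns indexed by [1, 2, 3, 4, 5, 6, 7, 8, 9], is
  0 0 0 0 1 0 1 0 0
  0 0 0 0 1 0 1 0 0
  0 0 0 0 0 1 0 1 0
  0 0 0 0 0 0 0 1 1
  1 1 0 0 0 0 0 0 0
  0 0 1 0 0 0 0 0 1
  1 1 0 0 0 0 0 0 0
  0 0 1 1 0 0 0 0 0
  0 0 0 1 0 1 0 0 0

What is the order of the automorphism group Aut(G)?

G has two connected components, {3, 4, 6, 8, 9} and {1, 2, 5, 7}; each is 2-regular, so G = C_5 ⊔ C_4. The components are non-isomorphic (different sizes), so Aut(G) = Aut(C_5) × Aut(C_4) = D_5 × D_4 of order 10·8 = 80.

80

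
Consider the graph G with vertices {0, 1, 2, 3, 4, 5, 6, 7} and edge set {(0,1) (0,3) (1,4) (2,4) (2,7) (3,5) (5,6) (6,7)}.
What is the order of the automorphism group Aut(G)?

G is 2-regular and connected on 8 vertices, i.e. the cycle C_8. C_8 has 8 rotations and 8 reflections, so Aut(C_8) ≅ D_8 of order 16.

16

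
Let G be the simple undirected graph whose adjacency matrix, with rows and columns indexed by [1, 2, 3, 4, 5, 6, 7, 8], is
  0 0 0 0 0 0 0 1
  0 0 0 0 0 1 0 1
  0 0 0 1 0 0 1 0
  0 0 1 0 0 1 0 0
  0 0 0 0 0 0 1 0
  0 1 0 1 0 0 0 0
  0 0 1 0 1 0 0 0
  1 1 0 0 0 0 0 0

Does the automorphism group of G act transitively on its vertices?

No

Automorphisms preserve degree, but G has vertices of degree 1 and vertices of degree 2; no automorphism maps one to the other, so G is not vertex-transitive.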